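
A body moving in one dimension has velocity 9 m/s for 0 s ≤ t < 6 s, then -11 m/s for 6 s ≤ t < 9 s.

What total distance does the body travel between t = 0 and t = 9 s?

87 m

Total distance travelled is ∫|v| dt — sum the magnitudes of each area piece.
0–6 s: |9| × 6 = 54 m
6–9 s: |-11| × 3 = 33 m
Total distance = 87 m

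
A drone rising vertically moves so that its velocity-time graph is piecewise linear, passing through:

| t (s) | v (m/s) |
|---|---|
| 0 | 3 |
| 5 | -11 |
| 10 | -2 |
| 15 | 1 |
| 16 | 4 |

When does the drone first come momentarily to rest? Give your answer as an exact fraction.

v changes sign on 0–5 s (from 3 to -11); the graph is linear there, so v = 0 at t = 0 + (-3)·(5 − 0)/(-11 − 3) = 15/14 s.

t = 15/14 s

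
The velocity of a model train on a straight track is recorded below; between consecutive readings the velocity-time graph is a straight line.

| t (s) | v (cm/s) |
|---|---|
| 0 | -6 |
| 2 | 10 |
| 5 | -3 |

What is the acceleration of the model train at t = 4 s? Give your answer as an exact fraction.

-13/3 cm/s²

Acceleration is the slope of the v-t graph on 2–5 s: (-3 − 10)/(5 − 2) = -13/3 cm/s².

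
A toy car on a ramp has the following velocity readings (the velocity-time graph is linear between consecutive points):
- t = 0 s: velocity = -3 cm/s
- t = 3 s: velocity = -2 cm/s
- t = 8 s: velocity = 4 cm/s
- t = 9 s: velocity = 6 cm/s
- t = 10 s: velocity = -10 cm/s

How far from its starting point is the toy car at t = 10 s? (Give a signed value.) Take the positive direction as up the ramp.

0.5 cm

Displacement is the signed area under the v-t curve.
0–3 s: ½(-3 + -2)(3) = -7.5 cm
3–8 s: ½(-2 + 4)(5) = 5 cm
8–9 s: ½(4 + 6)(1) = 5 cm
9–10 s: ½(6 + -10)(1) = -2 cm
Net displacement = 0.5 cm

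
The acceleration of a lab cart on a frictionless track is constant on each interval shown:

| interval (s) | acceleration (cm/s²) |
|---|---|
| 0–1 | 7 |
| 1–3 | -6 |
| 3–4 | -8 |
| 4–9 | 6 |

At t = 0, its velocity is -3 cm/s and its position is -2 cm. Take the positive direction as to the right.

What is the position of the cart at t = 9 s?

On each constant-a segment, Δv = aΔt and Δx = v₀Δt + ½aΔt²; chain segment to segment.
0–1 s: v starts -3 cm/s; Δx = -3·1 + ½·7·1² = 0.5 cm; v ends 4 cm/s.
1–3 s: v starts 4 cm/s; Δx = 4·2 + ½·-6·2² = -4 cm; v ends -8 cm/s.
3–4 s: v starts -8 cm/s; Δx = -8·1 + ½·-8·1² = -12 cm; v ends -16 cm/s.
4–9 s: v starts -16 cm/s; Δx = -16·5 + ½·6·5² = -5 cm; v ends 14 cm/s.
x(9) = -2 + Σ Δx = -22.5 cm.

-22.5 cm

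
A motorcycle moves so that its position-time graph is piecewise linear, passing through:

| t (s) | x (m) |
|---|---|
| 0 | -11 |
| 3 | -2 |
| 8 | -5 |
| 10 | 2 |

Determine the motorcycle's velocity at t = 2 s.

Velocity is the slope of the x-t graph on 0–3 s: (-2 − -11)/(3 − 0) = 3 m/s.

3 m/s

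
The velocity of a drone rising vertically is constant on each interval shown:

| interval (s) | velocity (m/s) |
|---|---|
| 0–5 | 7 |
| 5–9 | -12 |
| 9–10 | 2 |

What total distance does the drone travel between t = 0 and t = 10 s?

Total distance travelled is ∫|v| dt — sum the magnitudes of each area piece.
0–5 s: |7| × 5 = 35 m
5–9 s: |-12| × 4 = 48 m
9–10 s: |2| × 1 = 2 m
Total distance = 85 m

85 m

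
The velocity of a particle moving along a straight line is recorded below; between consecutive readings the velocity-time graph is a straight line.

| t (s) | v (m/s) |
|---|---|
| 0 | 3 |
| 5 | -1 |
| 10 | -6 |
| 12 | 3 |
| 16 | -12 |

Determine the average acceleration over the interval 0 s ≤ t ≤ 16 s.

-0.9375 m/s²

Average acceleration = Δv/Δt = (-12 − 3)/(16 − 0) = -0.9375 m/s².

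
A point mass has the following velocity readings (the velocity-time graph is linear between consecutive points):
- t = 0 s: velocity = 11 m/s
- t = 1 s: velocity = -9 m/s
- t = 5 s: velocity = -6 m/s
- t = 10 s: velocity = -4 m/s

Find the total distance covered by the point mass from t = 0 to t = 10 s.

60.05 m

Total distance travelled is ∫|v| dt — sum the magnitudes of each area piece.
0–1 s: v = 0 at t = 0.55 s; triangle areas 3.025 + 2.025 = 5.05 m
1–5 s: |½(-9 + -6)(4)| = 30 m
5–10 s: |½(-6 + -4)(5)| = 25 m
Total distance = 60.05 m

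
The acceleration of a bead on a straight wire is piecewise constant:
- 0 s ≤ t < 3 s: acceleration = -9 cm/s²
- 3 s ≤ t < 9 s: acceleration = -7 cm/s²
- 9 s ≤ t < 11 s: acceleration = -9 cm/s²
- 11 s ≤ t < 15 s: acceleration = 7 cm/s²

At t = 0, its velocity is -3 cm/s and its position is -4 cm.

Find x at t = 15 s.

On each constant-a segment, Δv = aΔt and Δx = v₀Δt + ½aΔt²; chain segment to segment.
0–3 s: v starts -3 cm/s; Δx = -3·3 + ½·-9·3² = -49.5 cm; v ends -30 cm/s.
3–9 s: v starts -30 cm/s; Δx = -30·6 + ½·-7·6² = -306 cm; v ends -72 cm/s.
9–11 s: v starts -72 cm/s; Δx = -72·2 + ½·-9·2² = -162 cm; v ends -90 cm/s.
11–15 s: v starts -90 cm/s; Δx = -90·4 + ½·7·4² = -304 cm; v ends -62 cm/s.
x(15) = -4 + Σ Δx = -825.5 cm.

-825.5 cm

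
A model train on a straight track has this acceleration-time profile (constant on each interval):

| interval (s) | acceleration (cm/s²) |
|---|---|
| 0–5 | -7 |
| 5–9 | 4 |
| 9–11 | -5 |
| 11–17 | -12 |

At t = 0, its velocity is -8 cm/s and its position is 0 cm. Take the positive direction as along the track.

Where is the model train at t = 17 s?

On each constant-a segment, Δv = aΔt and Δx = v₀Δt + ½aΔt²; chain segment to segment.
0–5 s: v starts -8 cm/s; Δx = -8·5 + ½·-7·5² = -127.5 cm; v ends -43 cm/s.
5–9 s: v starts -43 cm/s; Δx = -43·4 + ½·4·4² = -140 cm; v ends -27 cm/s.
9–11 s: v starts -27 cm/s; Δx = -27·2 + ½·-5·2² = -64 cm; v ends -37 cm/s.
11–17 s: v starts -37 cm/s; Δx = -37·6 + ½·-12·6² = -438 cm; v ends -109 cm/s.
x(17) = 0 + Σ Δx = -769.5 cm.

-769.5 cm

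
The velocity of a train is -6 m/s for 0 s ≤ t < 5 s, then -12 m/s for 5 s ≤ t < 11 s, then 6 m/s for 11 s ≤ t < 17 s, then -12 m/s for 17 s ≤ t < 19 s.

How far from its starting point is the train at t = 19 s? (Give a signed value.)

Displacement is the signed area under the v-t curve.
0–5 s: -6 × 5 = -30 m
5–11 s: -12 × 6 = -72 m
11–17 s: 6 × 6 = 36 m
17–19 s: -12 × 2 = -24 m
Net displacement = -90 m

-90 m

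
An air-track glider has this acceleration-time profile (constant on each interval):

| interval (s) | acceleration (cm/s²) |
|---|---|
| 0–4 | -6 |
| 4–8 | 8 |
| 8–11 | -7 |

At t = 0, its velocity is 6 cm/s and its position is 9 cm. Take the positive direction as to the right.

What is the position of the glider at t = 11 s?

On each constant-a segment, Δv = aΔt and Δx = v₀Δt + ½aΔt²; chain segment to segment.
0–4 s: v starts 6 cm/s; Δx = 6·4 + ½·-6·4² = -24 cm; v ends -18 cm/s.
4–8 s: v starts -18 cm/s; Δx = -18·4 + ½·8·4² = -8 cm; v ends 14 cm/s.
8–11 s: v starts 14 cm/s; Δx = 14·3 + ½·-7·3² = 10.5 cm; v ends -7 cm/s.
x(11) = 9 + Σ Δx = -12.5 cm.

-12.5 cm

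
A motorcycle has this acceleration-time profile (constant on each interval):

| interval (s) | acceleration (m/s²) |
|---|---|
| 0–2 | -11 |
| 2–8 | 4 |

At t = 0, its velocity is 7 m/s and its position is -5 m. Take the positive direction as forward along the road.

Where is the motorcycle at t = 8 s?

On each constant-a segment, Δv = aΔt and Δx = v₀Δt + ½aΔt²; chain segment to segment.
0–2 s: v starts 7 m/s; Δx = 7·2 + ½·-11·2² = -8 m; v ends -15 m/s.
2–8 s: v starts -15 m/s; Δx = -15·6 + ½·4·6² = -18 m; v ends 9 m/s.
x(8) = -5 + Σ Δx = -31 m.

-31 m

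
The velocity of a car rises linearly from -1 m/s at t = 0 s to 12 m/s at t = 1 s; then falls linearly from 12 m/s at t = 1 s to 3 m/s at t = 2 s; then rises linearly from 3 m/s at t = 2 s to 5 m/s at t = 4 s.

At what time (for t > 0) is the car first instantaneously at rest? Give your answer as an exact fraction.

t = 1/13 s

v changes sign on 0–1 s (from -1 to 12); the graph is linear there, so v = 0 at t = 0 + (1)·(1 − 0)/(12 − -1) = 1/13 s.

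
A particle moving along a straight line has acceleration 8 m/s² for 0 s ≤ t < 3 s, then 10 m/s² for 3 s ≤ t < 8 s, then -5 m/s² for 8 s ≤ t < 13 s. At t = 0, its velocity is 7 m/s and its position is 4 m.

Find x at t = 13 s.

On each constant-a segment, Δv = aΔt and Δx = v₀Δt + ½aΔt²; chain segment to segment.
0–3 s: v starts 7 m/s; Δx = 7·3 + ½·8·3² = 57 m; v ends 31 m/s.
3–8 s: v starts 31 m/s; Δx = 31·5 + ½·10·5² = 280 m; v ends 81 m/s.
8–13 s: v starts 81 m/s; Δx = 81·5 + ½·-5·5² = 342.5 m; v ends 56 m/s.
x(13) = 4 + Σ Δx = 683.5 m.

683.5 m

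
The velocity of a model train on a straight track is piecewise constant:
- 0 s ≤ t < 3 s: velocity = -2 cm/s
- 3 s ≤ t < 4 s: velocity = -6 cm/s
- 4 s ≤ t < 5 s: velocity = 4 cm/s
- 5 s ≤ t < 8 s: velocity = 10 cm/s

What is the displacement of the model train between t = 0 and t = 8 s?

Net displacement equals the area under the velocity-time graph (areas below the axis count negative).
0–3 s: -2 × 3 = -6 cm
3–4 s: -6 × 1 = -6 cm
4–5 s: 4 × 1 = 4 cm
5–8 s: 10 × 3 = 30 cm
Net displacement = 22 cm

22 cm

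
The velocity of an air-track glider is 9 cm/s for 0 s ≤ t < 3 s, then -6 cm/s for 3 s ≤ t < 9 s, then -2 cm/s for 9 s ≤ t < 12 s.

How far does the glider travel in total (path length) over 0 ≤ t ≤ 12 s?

69 cm

Total distance travelled is ∫|v| dt — sum the magnitudes of each area piece.
0–3 s: |9| × 3 = 27 cm
3–9 s: |-6| × 6 = 36 cm
9–12 s: |-2| × 3 = 6 cm
Total distance = 69 cm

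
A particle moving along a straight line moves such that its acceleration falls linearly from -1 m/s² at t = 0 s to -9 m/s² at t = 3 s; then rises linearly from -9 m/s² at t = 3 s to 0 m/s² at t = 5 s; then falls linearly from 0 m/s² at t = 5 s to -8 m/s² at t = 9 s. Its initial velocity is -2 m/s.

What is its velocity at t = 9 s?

Δv equals the area under the a-t graph; then v = v₀ + Δv.
0–3 s: ½(-1 + -9)(3) = -15 m/s
3–5 s: ½(-9 + 0)(2) = -9 m/s
5–9 s: ½(0 + -8)(4) = -16 m/s
Δv = -40 m/s, so v(9) = -2 + (-40) = -42 m/s.

-42 m/s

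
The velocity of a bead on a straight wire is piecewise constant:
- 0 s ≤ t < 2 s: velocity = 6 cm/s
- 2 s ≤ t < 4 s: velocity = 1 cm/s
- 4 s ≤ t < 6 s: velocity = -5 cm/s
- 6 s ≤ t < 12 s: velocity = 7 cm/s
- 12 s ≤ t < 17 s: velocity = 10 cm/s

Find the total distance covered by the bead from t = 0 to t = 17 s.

116 cm

Total distance travelled is ∫|v| dt — sum the magnitudes of each area piece.
0–2 s: |6| × 2 = 12 cm
2–4 s: |1| × 2 = 2 cm
4–6 s: |-5| × 2 = 10 cm
6–12 s: |7| × 6 = 42 cm
12–17 s: |10| × 5 = 50 cm
Total distance = 116 cm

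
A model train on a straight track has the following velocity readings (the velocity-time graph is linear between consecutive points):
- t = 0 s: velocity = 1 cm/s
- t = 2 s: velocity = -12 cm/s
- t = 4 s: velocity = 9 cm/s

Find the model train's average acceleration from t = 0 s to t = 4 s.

Average acceleration = Δv/Δt = (9 − 1)/(4 − 0) = 2 cm/s².

2 cm/s²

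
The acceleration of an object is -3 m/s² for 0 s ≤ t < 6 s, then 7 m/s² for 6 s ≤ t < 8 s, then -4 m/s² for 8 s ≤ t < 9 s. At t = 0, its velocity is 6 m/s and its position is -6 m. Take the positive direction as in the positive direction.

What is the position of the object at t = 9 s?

On each constant-a segment, Δv = aΔt and Δx = v₀Δt + ½aΔt²; chain segment to segment.
0–6 s: v starts 6 m/s; Δx = 6·6 + ½·-3·6² = -18 m; v ends -12 m/s.
6–8 s: v starts -12 m/s; Δx = -12·2 + ½·7·2² = -10 m; v ends 2 m/s.
8–9 s: v starts 2 m/s; Δx = 2·1 + ½·-4·1² = 0 m; v ends -2 m/s.
x(9) = -6 + Σ Δx = -34 m.

-34 m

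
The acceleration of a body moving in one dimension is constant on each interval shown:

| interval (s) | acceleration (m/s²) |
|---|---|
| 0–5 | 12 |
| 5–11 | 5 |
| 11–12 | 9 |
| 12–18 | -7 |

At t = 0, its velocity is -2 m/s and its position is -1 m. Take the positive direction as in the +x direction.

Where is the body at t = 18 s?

On each constant-a segment, Δv = aΔt and Δx = v₀Δt + ½aΔt²; chain segment to segment.
0–5 s: v starts -2 m/s; Δx = -2·5 + ½·12·5² = 140 m; v ends 58 m/s.
5–11 s: v starts 58 m/s; Δx = 58·6 + ½·5·6² = 438 m; v ends 88 m/s.
11–12 s: v starts 88 m/s; Δx = 88·1 + ½·9·1² = 92.5 m; v ends 97 m/s.
12–18 s: v starts 97 m/s; Δx = 97·6 + ½·-7·6² = 456 m; v ends 55 m/s.
x(18) = -1 + Σ Δx = 1125.5 m.

1125.5 m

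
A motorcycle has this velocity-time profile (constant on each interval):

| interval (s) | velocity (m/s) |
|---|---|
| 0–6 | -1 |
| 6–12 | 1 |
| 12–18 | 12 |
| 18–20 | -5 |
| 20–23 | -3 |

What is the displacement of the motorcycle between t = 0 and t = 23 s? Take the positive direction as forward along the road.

Net displacement equals the area under the velocity-time graph (areas below the axis count negative).
0–6 s: -1 × 6 = -6 m
6–12 s: 1 × 6 = 6 m
12–18 s: 12 × 6 = 72 m
18–20 s: -5 × 2 = -10 m
20–23 s: -3 × 3 = -9 m
Net displacement = 53 m

53 m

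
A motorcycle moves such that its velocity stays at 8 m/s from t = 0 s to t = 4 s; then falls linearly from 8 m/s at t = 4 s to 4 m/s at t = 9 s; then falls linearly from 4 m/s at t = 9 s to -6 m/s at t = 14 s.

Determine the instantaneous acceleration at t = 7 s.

-0.8 m/s²

Acceleration is the slope of the v-t graph on 4–9 s: (4 − 8)/(9 − 4) = -0.8 m/s².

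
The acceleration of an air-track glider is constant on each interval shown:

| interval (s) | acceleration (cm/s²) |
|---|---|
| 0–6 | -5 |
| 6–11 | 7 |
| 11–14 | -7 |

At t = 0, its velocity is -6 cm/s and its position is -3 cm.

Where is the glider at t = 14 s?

On each constant-a segment, Δv = aΔt and Δx = v₀Δt + ½aΔt²; chain segment to segment.
0–6 s: v starts -6 cm/s; Δx = -6·6 + ½·-5·6² = -126 cm; v ends -36 cm/s.
6–11 s: v starts -36 cm/s; Δx = -36·5 + ½·7·5² = -92.5 cm; v ends -1 cm/s.
11–14 s: v starts -1 cm/s; Δx = -1·3 + ½·-7·3² = -34.5 cm; v ends -22 cm/s.
x(14) = -3 + Σ Δx = -256 cm.

-256 cm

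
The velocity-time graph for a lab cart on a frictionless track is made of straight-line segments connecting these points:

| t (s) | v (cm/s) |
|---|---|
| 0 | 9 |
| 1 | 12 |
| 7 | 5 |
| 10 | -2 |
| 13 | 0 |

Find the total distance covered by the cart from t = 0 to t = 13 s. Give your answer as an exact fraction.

Total distance travelled is ∫|v| dt — sum the magnitudes of each area piece.
0–1 s: |½(9 + 12)(1)| = 10.5 cm
1–7 s: |½(12 + 5)(6)| = 51 cm
7–10 s: v = 0 at t = 64/7 s; triangle areas 75/14 + 6/7 = 87/14 cm
10–13 s: |½(-2 + 0)(3)| = 3 cm
Total distance = 495/7 cm

495/7 cm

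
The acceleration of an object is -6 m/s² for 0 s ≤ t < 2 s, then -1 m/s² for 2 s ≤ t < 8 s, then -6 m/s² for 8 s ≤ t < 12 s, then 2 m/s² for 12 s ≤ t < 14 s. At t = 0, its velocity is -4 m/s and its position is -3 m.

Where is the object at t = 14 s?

On each constant-a segment, Δv = aΔt and Δx = v₀Δt + ½aΔt²; chain segment to segment.
0–2 s: v starts -4 m/s; Δx = -4·2 + ½·-6·2² = -20 m; v ends -16 m/s.
2–8 s: v starts -16 m/s; Δx = -16·6 + ½·-1·6² = -114 m; v ends -22 m/s.
8–12 s: v starts -22 m/s; Δx = -22·4 + ½·-6·4² = -136 m; v ends -46 m/s.
12–14 s: v starts -46 m/s; Δx = -46·2 + ½·2·2² = -88 m; v ends -42 m/s.
x(14) = -3 + Σ Δx = -361 m.

-361 m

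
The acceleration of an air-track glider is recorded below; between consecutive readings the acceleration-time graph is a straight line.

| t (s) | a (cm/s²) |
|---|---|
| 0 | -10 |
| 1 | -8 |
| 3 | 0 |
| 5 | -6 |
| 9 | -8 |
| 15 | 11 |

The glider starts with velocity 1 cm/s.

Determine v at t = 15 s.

-41 cm/s

Δv equals the area under the a-t graph; then v = v₀ + Δv.
0–1 s: ½(-10 + -8)(1) = -9 cm/s
1–3 s: ½(-8 + 0)(2) = -8 cm/s
3–5 s: ½(0 + -6)(2) = -6 cm/s
5–9 s: ½(-6 + -8)(4) = -28 cm/s
9–15 s: ½(-8 + 11)(6) = 9 cm/s
Δv = -42 cm/s, so v(15) = 1 + (-42) = -41 cm/s.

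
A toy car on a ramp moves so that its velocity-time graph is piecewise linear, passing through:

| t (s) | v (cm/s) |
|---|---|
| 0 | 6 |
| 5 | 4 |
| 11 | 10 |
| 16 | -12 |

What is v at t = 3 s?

On 0–5 s the graph is linear from 6 to 4 cm/s: v(3) = 6 + (4 − 6)·(3 − 0)/(5 − 0) = 4.8 cm/s.

4.8 cm/s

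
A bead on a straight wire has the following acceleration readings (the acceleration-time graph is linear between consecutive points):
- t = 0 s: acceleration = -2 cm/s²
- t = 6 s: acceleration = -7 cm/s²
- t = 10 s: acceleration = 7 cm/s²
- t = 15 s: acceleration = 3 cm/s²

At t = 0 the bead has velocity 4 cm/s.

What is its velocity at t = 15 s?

2 cm/s

Δv equals the area under the a-t graph; then v = v₀ + Δv.
0–6 s: ½(-2 + -7)(6) = -27 cm/s
6–10 s: ½(-7 + 7)(4) = 0 cm/s
10–15 s: ½(7 + 3)(5) = 25 cm/s
Δv = -2 cm/s, so v(15) = 4 + (-2) = 2 cm/s.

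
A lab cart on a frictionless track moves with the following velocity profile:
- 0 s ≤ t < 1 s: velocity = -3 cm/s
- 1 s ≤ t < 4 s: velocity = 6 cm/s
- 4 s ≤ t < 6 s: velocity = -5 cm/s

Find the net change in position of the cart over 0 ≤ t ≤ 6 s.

5 cm

Displacement is the signed area under the v-t curve.
0–1 s: -3 × 1 = -3 cm
1–4 s: 6 × 3 = 18 cm
4–6 s: -5 × 2 = -10 cm
Net displacement = 5 cm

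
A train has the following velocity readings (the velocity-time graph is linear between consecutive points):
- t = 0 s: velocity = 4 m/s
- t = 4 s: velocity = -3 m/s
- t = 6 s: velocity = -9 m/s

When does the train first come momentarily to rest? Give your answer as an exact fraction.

v changes sign on 0–4 s (from 4 to -3); the graph is linear there, so v = 0 at t = 0 + (-4)·(4 − 0)/(-3 − 4) = 16/7 s.

t = 16/7 s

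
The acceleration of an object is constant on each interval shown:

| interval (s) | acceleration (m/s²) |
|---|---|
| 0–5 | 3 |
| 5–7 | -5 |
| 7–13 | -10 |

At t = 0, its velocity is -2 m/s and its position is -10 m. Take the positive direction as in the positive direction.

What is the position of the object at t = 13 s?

On each constant-a segment, Δv = aΔt and Δx = v₀Δt + ½aΔt²; chain segment to segment.
0–5 s: v starts -2 m/s; Δx = -2·5 + ½·3·5² = 27.5 m; v ends 13 m/s.
5–7 s: v starts 13 m/s; Δx = 13·2 + ½·-5·2² = 16 m; v ends 3 m/s.
7–13 s: v starts 3 m/s; Δx = 3·6 + ½·-10·6² = -162 m; v ends -57 m/s.
x(13) = -10 + Σ Δx = -128.5 m.

-128.5 m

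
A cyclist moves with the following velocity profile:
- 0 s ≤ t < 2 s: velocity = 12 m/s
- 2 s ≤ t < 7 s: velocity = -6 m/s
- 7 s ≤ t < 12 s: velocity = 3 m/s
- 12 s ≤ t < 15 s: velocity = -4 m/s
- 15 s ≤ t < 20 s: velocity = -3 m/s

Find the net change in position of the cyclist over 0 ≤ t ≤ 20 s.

-18 m

Net displacement equals the area under the velocity-time graph (areas below the axis count negative).
0–2 s: 12 × 2 = 24 m
2–7 s: -6 × 5 = -30 m
7–12 s: 3 × 5 = 15 m
12–15 s: -4 × 3 = -12 m
15–20 s: -3 × 5 = -15 m
Net displacement = -18 m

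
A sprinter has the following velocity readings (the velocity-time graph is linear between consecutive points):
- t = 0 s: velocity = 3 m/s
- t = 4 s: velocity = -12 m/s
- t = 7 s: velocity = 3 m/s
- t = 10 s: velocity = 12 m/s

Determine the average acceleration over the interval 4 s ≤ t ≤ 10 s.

4 m/s²

Average acceleration = Δv/Δt = (12 − -12)/(10 − 4) = 4 m/s².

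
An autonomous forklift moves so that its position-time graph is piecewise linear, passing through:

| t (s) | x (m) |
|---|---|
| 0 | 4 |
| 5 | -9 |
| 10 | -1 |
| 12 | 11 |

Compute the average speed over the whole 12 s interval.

Average speed = (total path length)/(elapsed time); on a piecewise-linear x-t graph the path length is Σ|Δx|.
0–5 s: |Δx| = |-9 − 4| = 13 m
5–10 s: |Δx| = |-1 − -9| = 8 m
10–12 s: |Δx| = |11 − -1| = 12 m
Total path = 33 m; average speed = 33/12 = 2.75 m/s.

2.75 m/s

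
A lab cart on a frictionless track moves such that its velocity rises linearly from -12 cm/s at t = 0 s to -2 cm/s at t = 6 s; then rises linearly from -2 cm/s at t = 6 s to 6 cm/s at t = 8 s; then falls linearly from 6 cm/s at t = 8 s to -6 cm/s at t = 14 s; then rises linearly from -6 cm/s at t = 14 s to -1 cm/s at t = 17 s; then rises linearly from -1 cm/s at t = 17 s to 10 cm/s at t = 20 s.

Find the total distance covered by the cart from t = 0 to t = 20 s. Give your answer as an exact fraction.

982/11 cm

Total distance travelled is ∫|v| dt — sum the magnitudes of each area piece.
0–6 s: |½(-12 + -2)(6)| = 42 cm
6–8 s: v = 0 at t = 6.5 s; triangle areas 0.5 + 4.5 = 5 cm
8–14 s: v = 0 at t = 11 s; triangle areas 9 + 9 = 18 cm
14–17 s: |½(-6 + -1)(3)| = 10.5 cm
17–20 s: v = 0 at t = 190/11 s; triangle areas 3/22 + 150/11 = 303/22 cm
Total distance = 982/11 cm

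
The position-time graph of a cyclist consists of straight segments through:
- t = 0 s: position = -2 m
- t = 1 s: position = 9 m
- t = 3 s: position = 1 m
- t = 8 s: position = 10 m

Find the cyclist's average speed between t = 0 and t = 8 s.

Average speed = (total path length)/(elapsed time); on a piecewise-linear x-t graph the path length is Σ|Δx|.
0–1 s: |Δx| = |9 − -2| = 11 m
1–3 s: |Δx| = |1 − 9| = 8 m
3–8 s: |Δx| = |10 − 1| = 9 m
Total path = 28 m; average speed = 28/8 = 3.5 m/s.

3.5 m/s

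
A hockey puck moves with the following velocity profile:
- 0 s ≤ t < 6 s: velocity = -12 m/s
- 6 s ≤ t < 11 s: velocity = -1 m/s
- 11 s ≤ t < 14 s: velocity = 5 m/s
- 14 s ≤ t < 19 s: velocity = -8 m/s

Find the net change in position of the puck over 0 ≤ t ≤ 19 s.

-102 m

Displacement is the signed area under the v-t curve.
0–6 s: -12 × 6 = -72 m
6–11 s: -1 × 5 = -5 m
11–14 s: 5 × 3 = 15 m
14–19 s: -8 × 5 = -40 m
Net displacement = -102 m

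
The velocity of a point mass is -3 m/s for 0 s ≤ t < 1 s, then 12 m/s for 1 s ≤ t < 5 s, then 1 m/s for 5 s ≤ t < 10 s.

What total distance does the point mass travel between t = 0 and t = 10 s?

56 m

Total distance travelled is ∫|v| dt — sum the magnitudes of each area piece.
0–1 s: |-3| × 1 = 3 m
1–5 s: |12| × 4 = 48 m
5–10 s: |1| × 5 = 5 m
Total distance = 56 m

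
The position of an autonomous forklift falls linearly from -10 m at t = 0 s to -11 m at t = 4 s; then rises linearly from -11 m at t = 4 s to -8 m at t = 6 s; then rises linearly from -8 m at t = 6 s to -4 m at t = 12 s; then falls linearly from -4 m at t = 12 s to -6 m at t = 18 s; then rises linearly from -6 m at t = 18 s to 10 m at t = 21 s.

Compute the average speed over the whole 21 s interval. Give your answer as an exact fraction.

26/21 m/s

Average speed = (total path length)/(elapsed time); on a piecewise-linear x-t graph the path length is Σ|Δx|.
0–4 s: |Δx| = |-11 − -10| = 1 m
4–6 s: |Δx| = |-8 − -11| = 3 m
6–12 s: |Δx| = |-4 − -8| = 4 m
12–18 s: |Δx| = |-6 − -4| = 2 m
18–21 s: |Δx| = |10 − -6| = 16 m
Total path = 26 m; average speed = 26/21 = 26/21 m/s.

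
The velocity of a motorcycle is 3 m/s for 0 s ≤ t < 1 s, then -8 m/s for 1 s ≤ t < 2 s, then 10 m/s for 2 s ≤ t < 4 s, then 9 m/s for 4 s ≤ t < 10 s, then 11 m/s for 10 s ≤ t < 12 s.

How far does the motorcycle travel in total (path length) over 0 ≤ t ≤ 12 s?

Distance (not displacement) is the total path length: add the absolute areas under v-t.
0–1 s: |3| × 1 = 3 m
1–2 s: |-8| × 1 = 8 m
2–4 s: |10| × 2 = 20 m
4–10 s: |9| × 6 = 54 m
10–12 s: |11| × 2 = 22 m
Total distance = 107 m

107 m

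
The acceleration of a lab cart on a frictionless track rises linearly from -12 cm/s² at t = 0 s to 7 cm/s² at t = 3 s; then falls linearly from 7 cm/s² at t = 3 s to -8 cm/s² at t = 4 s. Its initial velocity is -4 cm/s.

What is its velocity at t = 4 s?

-12 cm/s

Δv equals the area under the a-t graph; then v = v₀ + Δv.
0–3 s: ½(-12 + 7)(3) = -7.5 cm/s
3–4 s: ½(7 + -8)(1) = -0.5 cm/s
Δv = -8 cm/s, so v(4) = -4 + (-8) = -12 cm/s.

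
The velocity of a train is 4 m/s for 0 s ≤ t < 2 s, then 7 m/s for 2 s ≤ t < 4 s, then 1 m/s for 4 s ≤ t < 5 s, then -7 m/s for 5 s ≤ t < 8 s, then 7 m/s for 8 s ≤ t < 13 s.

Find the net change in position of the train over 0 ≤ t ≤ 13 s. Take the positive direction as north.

Net displacement equals the area under the velocity-time graph (areas below the axis count negative).
0–2 s: 4 × 2 = 8 m
2–4 s: 7 × 2 = 14 m
4–5 s: 1 × 1 = 1 m
5–8 s: -7 × 3 = -21 m
8–13 s: 7 × 5 = 35 m
Net displacement = 37 m

37 m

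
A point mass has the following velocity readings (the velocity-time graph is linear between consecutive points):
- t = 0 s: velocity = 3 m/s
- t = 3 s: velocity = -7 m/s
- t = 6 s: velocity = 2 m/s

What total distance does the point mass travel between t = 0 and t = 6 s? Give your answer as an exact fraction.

263/15 m

Total distance travelled is ∫|v| dt — sum the magnitudes of each area piece.
0–3 s: v = 0 at t = 0.9 s; triangle areas 1.35 + 7.35 = 8.7 m
3–6 s: v = 0 at t = 16/3 s; triangle areas 49/6 + 2/3 = 53/6 m
Total distance = 263/15 m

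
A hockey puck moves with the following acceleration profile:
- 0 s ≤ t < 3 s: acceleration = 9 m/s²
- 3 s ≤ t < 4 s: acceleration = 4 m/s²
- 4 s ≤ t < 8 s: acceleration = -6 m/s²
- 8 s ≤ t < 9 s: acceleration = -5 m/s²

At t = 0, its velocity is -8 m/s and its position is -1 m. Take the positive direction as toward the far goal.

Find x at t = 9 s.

On each constant-a segment, Δv = aΔt and Δx = v₀Δt + ½aΔt²; chain segment to segment.
0–3 s: v starts -8 m/s; Δx = -8·3 + ½·9·3² = 16.5 m; v ends 19 m/s.
3–4 s: v starts 19 m/s; Δx = 19·1 + ½·4·1² = 21 m; v ends 23 m/s.
4–8 s: v starts 23 m/s; Δx = 23·4 + ½·-6·4² = 44 m; v ends -1 m/s.
8–9 s: v starts -1 m/s; Δx = -1·1 + ½·-5·1² = -3.5 m; v ends -6 m/s.
x(9) = -1 + Σ Δx = 77 m.

77 m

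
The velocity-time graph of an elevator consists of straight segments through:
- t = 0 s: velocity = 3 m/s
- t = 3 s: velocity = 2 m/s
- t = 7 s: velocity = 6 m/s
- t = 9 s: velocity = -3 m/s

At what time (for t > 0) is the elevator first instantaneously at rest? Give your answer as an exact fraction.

v changes sign on 7–9 s (from 6 to -3); the graph is linear there, so v = 0 at t = 7 + (-6)·(9 − 7)/(-3 − 6) = 25/3 s.

t = 25/3 s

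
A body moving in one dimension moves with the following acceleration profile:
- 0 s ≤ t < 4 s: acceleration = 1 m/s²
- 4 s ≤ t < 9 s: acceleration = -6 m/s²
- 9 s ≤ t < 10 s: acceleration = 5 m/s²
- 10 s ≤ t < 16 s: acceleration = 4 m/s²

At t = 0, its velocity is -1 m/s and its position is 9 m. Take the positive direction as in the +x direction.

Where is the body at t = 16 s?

-131.5 m

On each constant-a segment, Δv = aΔt and Δx = v₀Δt + ½aΔt²; chain segment to segment.
0–4 s: v starts -1 m/s; Δx = -1·4 + ½·1·4² = 4 m; v ends 3 m/s.
4–9 s: v starts 3 m/s; Δx = 3·5 + ½·-6·5² = -60 m; v ends -27 m/s.
9–10 s: v starts -27 m/s; Δx = -27·1 + ½·5·1² = -24.5 m; v ends -22 m/s.
10–16 s: v starts -22 m/s; Δx = -22·6 + ½·4·6² = -60 m; v ends 2 m/s.
x(16) = 9 + Σ Δx = -131.5 m.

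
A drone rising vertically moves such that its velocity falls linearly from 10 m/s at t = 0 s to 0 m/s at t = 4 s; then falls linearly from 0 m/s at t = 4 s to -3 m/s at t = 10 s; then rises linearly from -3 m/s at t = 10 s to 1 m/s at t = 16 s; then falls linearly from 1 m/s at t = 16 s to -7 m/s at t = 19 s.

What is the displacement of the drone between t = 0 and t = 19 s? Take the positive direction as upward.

Displacement is the signed area under the v-t curve.
0–4 s: ½(10 + 0)(4) = 20 m
4–10 s: ½(0 + -3)(6) = -9 m
10–16 s: ½(-3 + 1)(6) = -6 m
16–19 s: ½(1 + -7)(3) = -9 m
Net displacement = -4 m

-4 m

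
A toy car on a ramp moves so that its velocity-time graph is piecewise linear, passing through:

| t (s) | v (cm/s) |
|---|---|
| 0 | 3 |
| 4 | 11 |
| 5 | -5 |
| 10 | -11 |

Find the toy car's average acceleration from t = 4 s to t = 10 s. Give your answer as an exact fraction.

-11/3 cm/s²

Average acceleration = Δv/Δt = (-11 − 11)/(10 − 4) = -11/3 cm/s².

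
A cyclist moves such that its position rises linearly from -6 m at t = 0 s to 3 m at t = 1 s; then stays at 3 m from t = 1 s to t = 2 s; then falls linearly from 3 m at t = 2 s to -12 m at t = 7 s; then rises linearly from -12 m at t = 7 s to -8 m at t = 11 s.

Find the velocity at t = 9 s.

1 m/s

Velocity is the slope of the x-t graph on 7–11 s: (-8 − -12)/(11 − 7) = 1 m/s.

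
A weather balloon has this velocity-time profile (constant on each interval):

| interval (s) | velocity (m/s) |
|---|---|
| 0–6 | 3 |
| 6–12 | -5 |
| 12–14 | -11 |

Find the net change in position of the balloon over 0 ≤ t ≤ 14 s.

Displacement is the signed area under the v-t curve.
0–6 s: 3 × 6 = 18 m
6–12 s: -5 × 6 = -30 m
12–14 s: -11 × 2 = -22 m
Net displacement = -34 m

-34 m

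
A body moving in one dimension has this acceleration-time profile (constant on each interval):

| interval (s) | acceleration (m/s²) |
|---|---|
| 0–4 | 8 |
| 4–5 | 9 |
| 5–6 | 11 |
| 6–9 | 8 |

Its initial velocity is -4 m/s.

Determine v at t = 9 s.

Δv equals the area under the a-t graph; then v = v₀ + Δv.
0–4 s: 8 × 4 = 32 m/s
4–5 s: 9 × 1 = 9 m/s
5–6 s: 11 × 1 = 11 m/s
6–9 s: 8 × 3 = 24 m/s
Δv = 76 m/s, so v(9) = -4 + (76) = 72 m/s.

72 m/s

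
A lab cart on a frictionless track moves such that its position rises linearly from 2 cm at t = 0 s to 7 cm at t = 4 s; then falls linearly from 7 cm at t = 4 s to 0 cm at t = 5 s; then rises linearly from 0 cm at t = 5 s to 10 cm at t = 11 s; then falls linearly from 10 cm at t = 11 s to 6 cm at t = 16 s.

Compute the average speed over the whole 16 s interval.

Average speed = (total path length)/(elapsed time); on a piecewise-linear x-t graph the path length is Σ|Δx|.
0–4 s: |Δx| = |7 − 2| = 5 cm
4–5 s: |Δx| = |0 − 7| = 7 cm
5–11 s: |Δx| = |10 − 0| = 10 cm
11–16 s: |Δx| = |6 − 10| = 4 cm
Total path = 26 cm; average speed = 26/16 = 1.625 cm/s.

1.625 cm/s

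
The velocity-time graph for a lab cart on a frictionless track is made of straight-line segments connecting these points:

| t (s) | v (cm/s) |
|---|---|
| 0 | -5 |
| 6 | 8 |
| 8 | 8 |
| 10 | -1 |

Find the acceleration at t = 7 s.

0 cm/s²

Acceleration is the slope of the v-t graph on 6–8 s: (8 − 8)/(8 − 6) = 0 cm/s².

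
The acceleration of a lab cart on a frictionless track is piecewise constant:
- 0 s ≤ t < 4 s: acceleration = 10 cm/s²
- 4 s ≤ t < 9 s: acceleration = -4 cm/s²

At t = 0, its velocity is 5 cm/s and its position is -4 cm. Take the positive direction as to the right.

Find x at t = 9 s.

On each constant-a segment, Δv = aΔt and Δx = v₀Δt + ½aΔt²; chain segment to segment.
0–4 s: v starts 5 cm/s; Δx = 5·4 + ½·10·4² = 100 cm; v ends 45 cm/s.
4–9 s: v starts 45 cm/s; Δx = 45·5 + ½·-4·5² = 175 cm; v ends 25 cm/s.
x(9) = -4 + Σ Δx = 271 cm.

271 cm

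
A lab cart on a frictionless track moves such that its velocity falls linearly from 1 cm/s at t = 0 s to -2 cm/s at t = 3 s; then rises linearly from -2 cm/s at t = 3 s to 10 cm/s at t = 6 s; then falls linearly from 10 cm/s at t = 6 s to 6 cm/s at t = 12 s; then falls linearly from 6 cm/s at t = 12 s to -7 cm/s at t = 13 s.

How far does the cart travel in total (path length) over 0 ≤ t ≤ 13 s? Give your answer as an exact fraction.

Distance (not displacement) is the total path length: add the absolute areas under v-t.
0–3 s: v = 0 at t = 1 s; triangle areas 0.5 + 2 = 2.5 cm
3–6 s: v = 0 at t = 3.5 s; triangle areas 0.5 + 12.5 = 13 cm
6–12 s: |½(10 + 6)(6)| = 48 cm
12–13 s: v = 0 at t = 162/13 s; triangle areas 18/13 + 49/26 = 85/26 cm
Total distance = 868/13 cm

868/13 cm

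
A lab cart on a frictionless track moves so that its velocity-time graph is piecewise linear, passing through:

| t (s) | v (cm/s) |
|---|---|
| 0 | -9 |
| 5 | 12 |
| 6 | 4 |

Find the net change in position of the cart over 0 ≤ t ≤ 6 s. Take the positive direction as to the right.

Displacement is the signed area under the v-t curve.
0–5 s: ½(-9 + 12)(5) = 7.5 cm
5–6 s: ½(12 + 4)(1) = 8 cm
Net displacement = 15.5 cm

15.5 cm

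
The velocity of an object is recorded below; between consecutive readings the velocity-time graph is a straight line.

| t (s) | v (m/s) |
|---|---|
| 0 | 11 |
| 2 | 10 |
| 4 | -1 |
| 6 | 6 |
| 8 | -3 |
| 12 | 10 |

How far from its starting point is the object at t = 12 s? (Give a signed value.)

Displacement is the signed area under the v-t curve.
0–2 s: ½(11 + 10)(2) = 21 m
2–4 s: ½(10 + -1)(2) = 9 m
4–6 s: ½(-1 + 6)(2) = 5 m
6–8 s: ½(6 + -3)(2) = 3 m
8–12 s: ½(-3 + 10)(4) = 14 m
Net displacement = 52 m

52 m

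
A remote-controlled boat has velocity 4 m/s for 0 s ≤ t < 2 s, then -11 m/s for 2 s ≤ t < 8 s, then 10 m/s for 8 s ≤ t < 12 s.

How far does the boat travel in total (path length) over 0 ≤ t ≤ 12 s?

Distance (not displacement) is the total path length: add the absolute areas under v-t.
0–2 s: |4| × 2 = 8 m
2–8 s: |-11| × 6 = 66 m
8–12 s: |10| × 4 = 40 m
Total distance = 114 m

114 m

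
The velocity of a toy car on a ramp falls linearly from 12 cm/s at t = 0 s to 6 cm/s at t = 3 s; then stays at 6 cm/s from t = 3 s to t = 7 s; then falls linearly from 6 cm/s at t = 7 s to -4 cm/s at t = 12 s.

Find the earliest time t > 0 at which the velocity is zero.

t = 10 s

v changes sign on 7–12 s (from 6 to -4); the graph is linear there, so v = 0 at t = 7 + (-6)·(12 − 7)/(-4 − 6) = 10 s.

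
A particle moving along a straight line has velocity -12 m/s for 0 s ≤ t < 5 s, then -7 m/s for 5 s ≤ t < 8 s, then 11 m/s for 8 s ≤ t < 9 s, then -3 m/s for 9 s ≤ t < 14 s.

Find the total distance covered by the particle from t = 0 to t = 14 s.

107 m

Distance (not displacement) is the total path length: add the absolute areas under v-t.
0–5 s: |-12| × 5 = 60 m
5–8 s: |-7| × 3 = 21 m
8–9 s: |11| × 1 = 11 m
9–14 s: |-3| × 5 = 15 m
Total distance = 107 m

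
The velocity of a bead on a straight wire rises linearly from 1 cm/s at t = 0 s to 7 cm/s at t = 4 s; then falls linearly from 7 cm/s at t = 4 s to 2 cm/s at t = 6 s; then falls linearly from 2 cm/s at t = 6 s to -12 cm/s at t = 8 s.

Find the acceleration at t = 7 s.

Acceleration is the slope of the v-t graph on 6–8 s: (-12 − 2)/(8 − 6) = -7 cm/s².

-7 cm/s²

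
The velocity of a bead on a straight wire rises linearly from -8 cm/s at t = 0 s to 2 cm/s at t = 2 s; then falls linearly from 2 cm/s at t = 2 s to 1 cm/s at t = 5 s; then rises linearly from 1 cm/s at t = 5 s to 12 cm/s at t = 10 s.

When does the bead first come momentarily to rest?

v changes sign on 0–2 s (from -8 to 2); the graph is linear there, so v = 0 at t = 0 + (8)·(2 − 0)/(2 − -8) = 1.6 s.

t = 1.6 s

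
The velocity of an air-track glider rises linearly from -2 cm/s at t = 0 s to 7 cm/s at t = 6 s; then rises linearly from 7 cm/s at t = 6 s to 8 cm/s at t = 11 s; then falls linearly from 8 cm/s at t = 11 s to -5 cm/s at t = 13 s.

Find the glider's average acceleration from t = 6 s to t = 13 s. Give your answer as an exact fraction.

Average acceleration = Δv/Δt = (-5 − 7)/(13 − 6) = -12/7 cm/s².

-12/7 cm/s²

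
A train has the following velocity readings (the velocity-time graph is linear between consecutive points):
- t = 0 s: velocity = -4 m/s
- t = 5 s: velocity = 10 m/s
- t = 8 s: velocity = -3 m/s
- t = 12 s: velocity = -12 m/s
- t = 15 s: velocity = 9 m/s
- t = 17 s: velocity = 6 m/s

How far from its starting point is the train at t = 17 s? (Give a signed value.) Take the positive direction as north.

Net displacement equals the area under the velocity-time graph (areas below the axis count negative).
0–5 s: ½(-4 + 10)(5) = 15 m
5–8 s: ½(10 + -3)(3) = 10.5 m
8–12 s: ½(-3 + -12)(4) = -30 m
12–15 s: ½(-12 + 9)(3) = -4.5 m
15–17 s: ½(9 + 6)(2) = 15 m
Net displacement = 6 m

6 m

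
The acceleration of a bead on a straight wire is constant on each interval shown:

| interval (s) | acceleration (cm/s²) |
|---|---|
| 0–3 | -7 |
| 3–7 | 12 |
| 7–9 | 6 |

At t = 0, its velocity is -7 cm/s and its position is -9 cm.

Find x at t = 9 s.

-25.5 cm

On each constant-a segment, Δv = aΔt and Δx = v₀Δt + ½aΔt²; chain segment to segment.
0–3 s: v starts -7 cm/s; Δx = -7·3 + ½·-7·3² = -52.5 cm; v ends -28 cm/s.
3–7 s: v starts -28 cm/s; Δx = -28·4 + ½·12·4² = -16 cm; v ends 20 cm/s.
7–9 s: v starts 20 cm/s; Δx = 20·2 + ½·6·2² = 52 cm; v ends 32 cm/s.
x(9) = -9 + Σ Δx = -25.5 cm.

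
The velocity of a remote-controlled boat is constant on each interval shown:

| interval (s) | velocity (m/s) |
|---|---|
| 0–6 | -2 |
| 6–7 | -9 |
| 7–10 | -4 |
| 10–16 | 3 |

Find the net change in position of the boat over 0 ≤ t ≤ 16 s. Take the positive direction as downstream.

-15 m

Displacement is the signed area under the v-t curve.
0–6 s: -2 × 6 = -12 m
6–7 s: -9 × 1 = -9 m
7–10 s: -4 × 3 = -12 m
10–16 s: 3 × 6 = 18 m
Net displacement = -15 m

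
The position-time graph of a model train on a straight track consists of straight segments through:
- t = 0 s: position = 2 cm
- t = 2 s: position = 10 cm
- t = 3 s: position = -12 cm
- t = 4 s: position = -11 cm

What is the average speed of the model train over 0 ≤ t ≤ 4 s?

7.75 cm/s

Average speed = (total path length)/(elapsed time); on a piecewise-linear x-t graph the path length is Σ|Δx|.
0–2 s: |Δx| = |10 − 2| = 8 cm
2–3 s: |Δx| = |-12 − 10| = 22 cm
3–4 s: |Δx| = |-11 − -12| = 1 cm
Total path = 31 cm; average speed = 31/4 = 7.75 cm/s.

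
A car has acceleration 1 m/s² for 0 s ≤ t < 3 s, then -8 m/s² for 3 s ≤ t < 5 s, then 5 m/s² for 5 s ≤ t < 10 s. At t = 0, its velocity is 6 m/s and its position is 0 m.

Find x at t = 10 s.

52 m

On each constant-a segment, Δv = aΔt and Δx = v₀Δt + ½aΔt²; chain segment to segment.
0–3 s: v starts 6 m/s; Δx = 6·3 + ½·1·3² = 22.5 m; v ends 9 m/s.
3–5 s: v starts 9 m/s; Δx = 9·2 + ½·-8·2² = 2 m; v ends -7 m/s.
5–10 s: v starts -7 m/s; Δx = -7·5 + ½·5·5² = 27.5 m; v ends 18 m/s.
x(10) = 0 + Σ Δx = 52 m.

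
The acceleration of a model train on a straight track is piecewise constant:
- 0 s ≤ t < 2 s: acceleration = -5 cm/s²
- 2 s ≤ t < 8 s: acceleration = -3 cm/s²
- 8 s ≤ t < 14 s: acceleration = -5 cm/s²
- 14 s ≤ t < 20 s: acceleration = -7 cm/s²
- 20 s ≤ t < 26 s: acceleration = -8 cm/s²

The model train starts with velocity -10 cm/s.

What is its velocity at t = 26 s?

-158 cm/s

Δv equals the area under the a-t graph; then v = v₀ + Δv.
0–2 s: -5 × 2 = -10 cm/s
2–8 s: -3 × 6 = -18 cm/s
8–14 s: -5 × 6 = -30 cm/s
14–20 s: -7 × 6 = -42 cm/s
20–26 s: -8 × 6 = -48 cm/s
Δv = -148 cm/s, so v(26) = -10 + (-148) = -158 cm/s.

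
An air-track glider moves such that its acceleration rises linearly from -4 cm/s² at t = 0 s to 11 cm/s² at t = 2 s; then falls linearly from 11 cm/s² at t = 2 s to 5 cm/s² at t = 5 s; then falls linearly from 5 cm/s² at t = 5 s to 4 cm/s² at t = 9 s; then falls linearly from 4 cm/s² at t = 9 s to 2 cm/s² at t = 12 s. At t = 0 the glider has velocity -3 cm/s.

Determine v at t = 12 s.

Δv equals the area under the a-t graph; then v = v₀ + Δv.
0–2 s: ½(-4 + 11)(2) = 7 cm/s
2–5 s: ½(11 + 5)(3) = 24 cm/s
5–9 s: ½(5 + 4)(4) = 18 cm/s
9–12 s: ½(4 + 2)(3) = 9 cm/s
Δv = 58 cm/s, so v(12) = -3 + (58) = 55 cm/s.

55 cm/s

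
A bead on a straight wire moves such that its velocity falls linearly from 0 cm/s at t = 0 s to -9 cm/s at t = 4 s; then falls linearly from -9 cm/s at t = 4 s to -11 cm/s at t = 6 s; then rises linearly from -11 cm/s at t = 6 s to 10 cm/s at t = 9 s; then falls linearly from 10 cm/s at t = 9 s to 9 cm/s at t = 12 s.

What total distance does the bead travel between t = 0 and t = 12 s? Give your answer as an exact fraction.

Distance (not displacement) is the total path length: add the absolute areas under v-t.
0–4 s: |½(0 + -9)(4)| = 18 cm
4–6 s: |½(-9 + -11)(2)| = 20 cm
6–9 s: v = 0 at t = 53/7 s; triangle areas 121/14 + 50/7 = 221/14 cm
9–12 s: |½(10 + 9)(3)| = 28.5 cm
Total distance = 576/7 cm

576/7 cm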